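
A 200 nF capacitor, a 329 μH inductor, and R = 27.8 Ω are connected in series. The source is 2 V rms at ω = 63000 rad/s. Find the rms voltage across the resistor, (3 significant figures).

X_L = ωL = 20.7 Ω
X_C = 1/(ωC) = 79.4 Ω
Net reactance X = X_L − X_C = -58.6 Ω
Z = 27.8 − j58.6 Ω
|Z| = √(27.8² + 58.6²) = 64.9 Ω
I = V/|Z| = 30.8 mA
V_R = I·|Z_R| = 0.0308 × 27.8 = 0.857 V

0.857 V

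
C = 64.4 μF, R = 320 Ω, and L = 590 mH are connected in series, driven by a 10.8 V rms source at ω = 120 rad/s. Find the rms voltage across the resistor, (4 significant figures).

10.62 V

X_L = ωL = 70.80 Ω
X_C = 1/(ωC) = 129.4 Ω
Net reactance X = X_L − X_C = -58.60 Ω
Z = 320.0 − j58.60 Ω
|Z| = √(320.0² + 58.60²) = 325.3 Ω
I = V/|Z| = 33.20 mA
V_R = I·|Z_R| = 0.03320 × 320.0 = 10.62 V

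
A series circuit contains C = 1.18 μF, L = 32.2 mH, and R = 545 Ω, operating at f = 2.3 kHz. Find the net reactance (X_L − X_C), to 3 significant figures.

ω = 2πf = 14450 rad/s
X_L = ωL = 465 Ω
X_C = 1/(ωC) = 58.6 Ω
X = 465 − 58.6 = 407 Ω

407 Ω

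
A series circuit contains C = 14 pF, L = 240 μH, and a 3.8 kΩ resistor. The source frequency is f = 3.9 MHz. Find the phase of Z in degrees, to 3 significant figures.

ω = 2πf = 2.45e+07 rad/s
X_L = ωL = 5880 Ω
X_C = 1/(ωC) = 2910 Ω
Net reactance X = X_L − X_C = 2970 Ω
Z = 3800 + j2970 Ω
|Z| = √(3800² + 2970²) = 4820 Ω
∠Z = arctan(2970/3800) = 38.0°

38.0°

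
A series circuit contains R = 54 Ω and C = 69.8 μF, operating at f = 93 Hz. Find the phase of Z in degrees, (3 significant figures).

-24.4°

ω = 2πf = 584.3 rad/s
X_C = 1/(ωC) = 24.5 Ω
Z = 54.0 − j24.5 Ω
|Z| = √(54.0² + 24.5²) = 59.3 Ω
∠Z = arctan(-24.5/54.0) = -24.4°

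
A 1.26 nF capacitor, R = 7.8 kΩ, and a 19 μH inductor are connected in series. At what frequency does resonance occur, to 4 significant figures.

ω₀ = 1/√(LC) = 1/√(1.9e-05 × 1.26e-09) = 6.463e+06 rad/s
f₀ = ω₀/(2π) = 1.029 MHz

1.029 MHz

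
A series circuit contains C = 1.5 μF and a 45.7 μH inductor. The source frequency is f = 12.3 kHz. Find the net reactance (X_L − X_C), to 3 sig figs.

ω = 2πf = 77280 rad/s
X_L = ωL = 3.53 Ω
X_C = 1/(ωC) = 8.63 Ω
X = 3.53 − 8.63 = -5.09 Ω

-5.09 Ω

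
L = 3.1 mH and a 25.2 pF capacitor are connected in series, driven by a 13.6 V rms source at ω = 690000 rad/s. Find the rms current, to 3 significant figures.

246 μA

X_L = ωL = 2140 Ω
X_C = 1/(ωC) = 57500 Ω
Net reactance X = X_L − X_C = -55400 Ω
Z = − j55400 Ω
|Z| = √(0² + 55400²) = 55400 Ω
I = V/|Z| = 13.6/55400 = 246 μA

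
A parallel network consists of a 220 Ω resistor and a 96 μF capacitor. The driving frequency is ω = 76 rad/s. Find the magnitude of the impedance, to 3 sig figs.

116 Ω

X_C = 1/(ωC) = 137 Ω
Parallel: admittances add. Y = 1/R + jωC
Y = (0.00455 + j0.00730) S
|Y| = 0.00860 S → |Z| = 1/|Y| = 116 Ω, ∠Z = −∠Y = -58.1°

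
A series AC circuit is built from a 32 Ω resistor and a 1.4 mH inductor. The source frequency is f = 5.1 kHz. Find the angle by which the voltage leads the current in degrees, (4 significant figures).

ω = 2πf = 32040 rad/s
X_L = ωL = 44.86 Ω
Z = 32.00 + j44.86 Ω
|Z| = √(32.00² + 44.86²) = 55.11 Ω
∠Z = arctan(44.86/32.00) = 54.50°

54.50°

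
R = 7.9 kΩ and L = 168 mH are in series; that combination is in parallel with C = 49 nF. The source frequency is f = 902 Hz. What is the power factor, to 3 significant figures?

0.429

ω = 2πf = 5667 rad/s
X_L = ωL = 952 Ω
X_C = 1/(ωC) = 3600 Ω
Branch 1 (R+jX_L): Z₁ = 7900 + j952 Ω, |Z₁| = 7960 Ω
Branch 2 (−jX_C): Z₂ = −j3600 Ω
Parallel: Z = Z₁Z₂/(Z₁+Z₂), |Z| = 3440 Ω, ∠Z = -64.6°
cos φ = cos(-64.6°) = 0.429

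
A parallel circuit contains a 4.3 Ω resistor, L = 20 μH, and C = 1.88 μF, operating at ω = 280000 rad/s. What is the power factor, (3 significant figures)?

0.556

X_L = ωL = 5.60 Ω
X_C = 1/(ωC) = 1.90 Ω
Parallel: admittances add. Y = 1/R + 1/(jωL) + jωC
Y = (0.233 + j0.348) S
|Y| = 0.418 S → |Z| = 1/|Y| = 2.39 Ω, ∠Z = −∠Y = -56.2°
cos φ = cos(-56.2°) = 0.556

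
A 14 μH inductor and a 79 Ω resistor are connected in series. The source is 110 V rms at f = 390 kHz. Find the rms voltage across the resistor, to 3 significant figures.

101 V

ω = 2πf = 2.45e+06 rad/s
X_L = ωL = 34.3 Ω
Z = 79.0 + j34.3 Ω
|Z| = √(79.0² + 34.3²) = 86.1 Ω
I = V/|Z| = 1.28 A
V_R = I·|Z_R| = 1.28 × 79.0 = 101 V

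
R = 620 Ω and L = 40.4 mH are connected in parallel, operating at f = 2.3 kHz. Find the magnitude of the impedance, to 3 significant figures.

425 Ω

ω = 2πf = 14450 rad/s
X_L = ωL = 584 Ω
Parallel: admittances add. Y = 1/R + 1/(jωL)
Y = (0.00161 − j0.00171) S
|Y| = 0.00235 S → |Z| = 1/|Y| = 425 Ω, ∠Z = −∠Y = 46.7°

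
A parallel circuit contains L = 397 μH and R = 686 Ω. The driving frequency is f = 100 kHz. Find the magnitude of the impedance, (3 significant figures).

ω = 2πf = 628300 rad/s
X_L = ωL = 249 Ω
Parallel: admittances add. Y = 1/R + 1/(jωL)
Y = (0.00146 − j0.00401) S
|Y| = 0.00427 S → |Z| = 1/|Y| = 234 Ω, ∠Z = −∠Y = 70.0°

234 Ω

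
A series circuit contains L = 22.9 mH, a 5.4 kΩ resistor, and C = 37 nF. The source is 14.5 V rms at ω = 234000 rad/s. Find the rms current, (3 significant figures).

X_L = ωL = 5360 Ω
X_C = 1/(ωC) = 116 Ω
Net reactance X = X_L − X_C = 5240 Ω
Z = 5400 + j5240 Ω
|Z| = √(5400² + 5240²) = 7530 Ω
I = V/|Z| = 14.5/7530 = 1.93 mA

1.93 mA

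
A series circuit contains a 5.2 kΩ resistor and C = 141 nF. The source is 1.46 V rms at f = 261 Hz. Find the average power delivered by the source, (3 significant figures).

ω = 2πf = 1640 rad/s
X_C = 1/(ωC) = 4320 Ω
Z = 5200 − j4320 Ω
|Z| = √(5200² + 4320²) = 6760 Ω
∠Z = arctan(-4320/5200) = -39.7°
I = V/|Z| = 216 μA
P = VI cos φ = 1.46 × 0.000216 × cos(-39.7°) = 242 μW

242 μW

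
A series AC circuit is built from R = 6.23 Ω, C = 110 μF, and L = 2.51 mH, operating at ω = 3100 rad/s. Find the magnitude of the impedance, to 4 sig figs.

X_L = ωL = 7.781 Ω
X_C = 1/(ωC) = 2.933 Ω
Net reactance X = X_L − X_C = 4.848 Ω
Z = 6.230 + j4.848 Ω
|Z| = √(6.230² + 4.848²) = 7.894 Ω

7.894 Ω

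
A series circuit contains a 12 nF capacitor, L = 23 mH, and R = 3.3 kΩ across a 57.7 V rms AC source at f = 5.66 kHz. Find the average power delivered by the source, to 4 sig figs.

831.3 mW

ω = 2πf = 35560 rad/s
X_L = ωL = 817.9 Ω
X_C = 1/(ωC) = 2343 Ω
Net reactance X = X_L − X_C = -1525 Ω
Z = 3300 − j1525 Ω
|Z| = √(3300² + 1525²) = 3635 Ω
∠Z = arctan(-1525/3300) = -24.81°
I = V/|Z| = 15.87 mA
P = VI cos φ = 57.7 × 0.01587 × cos(-24.81°) = 831.3 mW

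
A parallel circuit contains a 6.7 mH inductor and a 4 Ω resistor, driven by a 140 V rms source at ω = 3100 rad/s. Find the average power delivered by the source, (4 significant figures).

4.900 kW

X_L = ωL = 20.77 Ω
Parallel: admittances add. Y = 1/R + 1/(jωL)
Y = (0.2500 − j0.04815) S
|Y| = 0.2546 S → |Z| = 1/|Y| = 3.928 Ω, ∠Z = −∠Y = 10.90°
I = V/|Z| = 35.64 A
P = VI cos φ = 140 × 35.64 × cos(10.90°) = 4.900 kW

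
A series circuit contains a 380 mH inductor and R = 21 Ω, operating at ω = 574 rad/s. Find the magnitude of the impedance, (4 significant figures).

219.1 Ω

X_L = ωL = 218.1 Ω
Z = 21.00 + j218.1 Ω
|Z| = √(21.00² + 218.1²) = 219.1 Ω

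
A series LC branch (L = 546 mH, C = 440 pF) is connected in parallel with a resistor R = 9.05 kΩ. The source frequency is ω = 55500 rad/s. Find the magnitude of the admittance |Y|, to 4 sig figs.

X_L = ωL = 30300 Ω
X_C = 1/(ωC) = 40950 Ω
Branch 1: Z₁ = R = 9050 Ω
Branch 2 (series LC): Z₂ = j(X_L − X_C) = −j10650 Ω
Parallel: Z = Z₁Z₂/(Z₁+Z₂), |Z| = 6896 Ω, ∠Z = -40.36°
|Y| = 1/|Z| = 145.0 μS

145.0 μS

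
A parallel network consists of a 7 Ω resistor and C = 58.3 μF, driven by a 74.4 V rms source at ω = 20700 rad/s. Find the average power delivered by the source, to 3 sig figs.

X_C = 1/(ωC) = 0.829 Ω
Parallel: admittances add. Y = 1/R + jωC
Y = (0.143 + j1.21) S
|Y| = 1.22 S → |Z| = 1/|Y| = 0.823 Ω, ∠Z = −∠Y = -83.2°
I = V/|Z| = 90.4 A
P = VI cos φ = 74.4 × 90.4 × cos(-83.2°) = 791 W

791 W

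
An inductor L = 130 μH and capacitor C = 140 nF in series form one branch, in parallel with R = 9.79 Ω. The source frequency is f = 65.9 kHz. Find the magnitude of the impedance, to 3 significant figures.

ω = 2πf = 414100 rad/s
X_L = ωL = 53.8 Ω
X_C = 1/(ωC) = 17.3 Ω
Branch 1: Z₁ = R = 9.79 Ω
Branch 2 (series LC): Z₂ = j(X_L − X_C) = j36.6 Ω
Parallel: Z = Z₁Z₂/(Z₁+Z₂), |Z| = 9.46 Ω, ∠Z = 15.0°

9.46 Ω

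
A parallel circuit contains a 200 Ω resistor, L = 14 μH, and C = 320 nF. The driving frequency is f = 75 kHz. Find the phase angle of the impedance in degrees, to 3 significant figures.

8.86°

ω = 2πf = 471200 rad/s
X_L = ωL = 6.60 Ω
X_C = 1/(ωC) = 6.63 Ω
Parallel: admittances add. Y = 1/R + 1/(jωL) + jωC
Y = (0.00500 − j0.000780) S
|Y| = 0.00506 S → |Z| = 1/|Y| = 198 Ω, ∠Z = −∠Y = 8.86°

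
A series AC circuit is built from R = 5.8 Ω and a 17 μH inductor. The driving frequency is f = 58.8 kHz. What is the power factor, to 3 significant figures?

ω = 2πf = 369500 rad/s
X_L = ωL = 6.28 Ω
Z = 5.80 + j6.28 Ω
|Z| = √(5.80² + 6.28²) = 8.55 Ω
∠Z = arctan(6.28/5.80) = 47.3°
cos φ = cos(47.3°) = 0.678

0.678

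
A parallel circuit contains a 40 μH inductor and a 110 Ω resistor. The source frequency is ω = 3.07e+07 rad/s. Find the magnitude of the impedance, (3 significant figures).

X_L = ωL = 1230 Ω
Parallel: admittances add. Y = 1/R + 1/(jωL)
Y = (0.00909 − j0.000814) S
|Y| = 0.00913 S → |Z| = 1/|Y| = 110 Ω, ∠Z = −∠Y = 5.12°

110 Ω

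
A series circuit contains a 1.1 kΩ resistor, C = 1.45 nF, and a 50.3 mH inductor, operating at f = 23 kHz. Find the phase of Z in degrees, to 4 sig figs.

66.22°

ω = 2πf = 144500 rad/s
X_L = ωL = 7269 Ω
X_C = 1/(ωC) = 4772 Ω
Net reactance X = X_L − X_C = 2497 Ω
Z = 1100 + j2497 Ω
|Z| = √(1100² + 2497²) = 2728 Ω
∠Z = arctan(2497/1100) = 66.22°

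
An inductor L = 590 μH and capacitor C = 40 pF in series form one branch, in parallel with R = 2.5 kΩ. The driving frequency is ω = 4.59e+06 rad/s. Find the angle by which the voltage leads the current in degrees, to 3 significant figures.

X_L = ωL = 2710 Ω
X_C = 1/(ωC) = 5450 Ω
Branch 1: Z₁ = R = 2500 Ω
Branch 2 (series LC): Z₂ = j(X_L − X_C) = −j2740 Ω
Parallel: Z = Z₁Z₂/(Z₁+Z₂), |Z| = 1850 Ω, ∠Z = -42.4°

-42.4°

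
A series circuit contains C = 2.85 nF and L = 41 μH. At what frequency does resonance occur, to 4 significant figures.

ω₀ = 1/√(LC) = 1/√(4.1e-05 × 2.85e-09) = 2.925e+06 rad/s
f₀ = ω₀/(2π) = 465.6 kHz

465.6 kHz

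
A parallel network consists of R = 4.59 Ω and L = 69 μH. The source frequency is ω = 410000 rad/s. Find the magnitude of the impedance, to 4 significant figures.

X_L = ωL = 28.29 Ω
Parallel: admittances add. Y = 1/R + 1/(jωL)
Y = (0.2179 − j0.03535) S
|Y| = 0.2207 S → |Z| = 1/|Y| = 4.531 Ω, ∠Z = −∠Y = 9.216°

4.531 Ω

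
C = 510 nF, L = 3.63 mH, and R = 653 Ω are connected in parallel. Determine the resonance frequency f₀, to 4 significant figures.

ω₀ = 1/√(LC) = 1/√(0.00363 × 5.1e-07) = 23240 rad/s
f₀ = ω₀/(2π) = 3.699 kHz

3.699 kHz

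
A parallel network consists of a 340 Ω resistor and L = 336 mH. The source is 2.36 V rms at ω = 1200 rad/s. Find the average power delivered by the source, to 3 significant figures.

16.4 mW

X_L = ωL = 403 Ω
Parallel: admittances add. Y = 1/R + 1/(jωL)
Y = (0.00294 − j0.00248) S
|Y| = 0.00385 S → |Z| = 1/|Y| = 260 Ω, ∠Z = −∠Y = 40.1°
I = V/|Z| = 9.08 mA
P = VI cos φ = 2.36 × 0.00908 × cos(40.1°) = 16.4 mW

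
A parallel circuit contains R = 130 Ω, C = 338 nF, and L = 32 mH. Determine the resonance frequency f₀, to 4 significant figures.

ω₀ = 1/√(LC) = 1/√(0.032 × 3.38e-07) = 9615 rad/s
f₀ = ω₀/(2π) = 1.530 kHz

1.530 kHz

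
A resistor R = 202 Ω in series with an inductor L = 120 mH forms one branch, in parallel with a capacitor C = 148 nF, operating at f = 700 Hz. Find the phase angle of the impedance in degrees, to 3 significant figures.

ω = 2πf = 4398 rad/s
X_L = ωL = 528 Ω
X_C = 1/(ωC) = 1540 Ω
Branch 1 (R+jX_L): Z₁ = 202 + j528 Ω, |Z₁| = 565 Ω
Branch 2 (−jX_C): Z₂ = −j1540 Ω
Parallel: Z = Z₁Z₂/(Z₁+Z₂), |Z| = 844 Ω, ∠Z = 57.7°

57.7°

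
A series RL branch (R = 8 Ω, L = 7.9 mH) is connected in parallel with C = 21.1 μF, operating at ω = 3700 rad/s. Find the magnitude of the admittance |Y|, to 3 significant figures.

47.1 mS

X_L = ωL = 29.2 Ω
X_C = 1/(ωC) = 12.8 Ω
Branch 1 (R+jX_L): Z₁ = 8.00 + j29.2 Ω, |Z₁| = 30.3 Ω
Branch 2 (−jX_C): Z₂ = −j12.8 Ω
Parallel: Z = Z₁Z₂/(Z₁+Z₂), |Z| = 21.3 Ω, ∠Z = -79.3°
|Y| = 1/|Z| = 47.1 mS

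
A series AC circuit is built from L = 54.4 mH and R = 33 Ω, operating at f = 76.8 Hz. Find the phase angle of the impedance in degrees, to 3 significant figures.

38.5°

ω = 2πf = 482.5 rad/s
X_L = ωL = 26.3 Ω
Z = 33.0 + j26.3 Ω
|Z| = √(33.0² + 26.3²) = 42.2 Ω
∠Z = arctan(26.3/33.0) = 38.5°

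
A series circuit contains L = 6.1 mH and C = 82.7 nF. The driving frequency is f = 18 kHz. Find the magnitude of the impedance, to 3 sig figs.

583 Ω

ω = 2πf = 113100 rad/s
X_L = ωL = 690 Ω
X_C = 1/(ωC) = 107 Ω
Net reactance X = X_L − X_C = 583 Ω
Z = j583 Ω
|Z| = √(0² + 583²) = 583 Ω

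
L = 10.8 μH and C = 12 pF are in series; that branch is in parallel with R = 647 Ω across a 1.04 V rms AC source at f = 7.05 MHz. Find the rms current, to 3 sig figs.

1.77 mA

ω = 2πf = 4.43e+07 rad/s
X_L = ωL = 478 Ω
X_C = 1/(ωC) = 1880 Ω
Branch 1: Z₁ = R = 647 Ω
Branch 2 (series LC): Z₂ = j(X_L − X_C) = −j1400 Ω
Parallel: Z = Z₁Z₂/(Z₁+Z₂), |Z| = 588 Ω, ∠Z = -24.8°
I = V/|Z| = 1.04/588 = 1.77 mA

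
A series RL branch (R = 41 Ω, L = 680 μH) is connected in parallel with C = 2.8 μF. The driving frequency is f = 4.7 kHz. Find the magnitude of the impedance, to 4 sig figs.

13.22 Ω

ω = 2πf = 29530 rad/s
X_L = ωL = 20.08 Ω
X_C = 1/(ωC) = 12.09 Ω
Branch 1 (R+jX_L): Z₁ = 41.00 + j20.08 Ω, |Z₁| = 45.65 Ω
Branch 2 (−jX_C): Z₂ = −j12.09 Ω
Parallel: Z = Z₁Z₂/(Z₁+Z₂), |Z| = 13.22 Ω, ∠Z = -74.93°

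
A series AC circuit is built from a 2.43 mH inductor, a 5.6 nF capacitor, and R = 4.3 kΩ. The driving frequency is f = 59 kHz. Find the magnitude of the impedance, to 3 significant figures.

ω = 2πf = 370700 rad/s
X_L = ωL = 901 Ω
X_C = 1/(ωC) = 482 Ω
Net reactance X = X_L − X_C = 419 Ω
Z = 4300 + j419 Ω
|Z| = √(4300² + 419²) = 4320 Ω

4320 Ω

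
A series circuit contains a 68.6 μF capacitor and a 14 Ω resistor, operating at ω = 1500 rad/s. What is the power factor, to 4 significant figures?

X_C = 1/(ωC) = 9.718 Ω
Z = 14.00 − j9.718 Ω
|Z| = √(14.00² + 9.718²) = 17.04 Ω
∠Z = arctan(-9.718/14.00) = -34.77°
cos φ = cos(-34.77°) = 0.8215

0.8215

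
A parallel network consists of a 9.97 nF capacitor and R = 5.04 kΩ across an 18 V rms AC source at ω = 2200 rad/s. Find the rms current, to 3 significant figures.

3.59 mA

X_C = 1/(ωC) = 45600 Ω
Parallel: admittances add. Y = 1/R + jωC
Y = (0.000198 + j2.19e-05) S
|Y| = 0.000200 S → |Z| = 1/|Y| = 5010 Ω, ∠Z = −∠Y = -6.31°
I = V/|Z| = 18/5010 = 3.59 mA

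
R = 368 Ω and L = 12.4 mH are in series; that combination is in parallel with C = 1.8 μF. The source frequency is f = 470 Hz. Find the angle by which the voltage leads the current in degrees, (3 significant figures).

ω = 2πf = 2953 rad/s
X_L = ωL = 36.6 Ω
X_C = 1/(ωC) = 188 Ω
Branch 1 (R+jX_L): Z₁ = 368 + j36.6 Ω, |Z₁| = 370 Ω
Branch 2 (−jX_C): Z₂ = −j188 Ω
Parallel: Z = Z₁Z₂/(Z₁+Z₂), |Z| = 175 Ω, ∠Z = -61.9°

-61.9°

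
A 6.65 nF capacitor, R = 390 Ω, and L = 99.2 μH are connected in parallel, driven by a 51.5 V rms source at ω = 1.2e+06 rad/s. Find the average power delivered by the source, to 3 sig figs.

6.80 W

X_L = ωL = 119 Ω
X_C = 1/(ωC) = 125 Ω
Parallel: admittances add. Y = 1/R + 1/(jωL) + jωC
Y = (0.00256 − j0.000421) S
|Y| = 0.00260 S → |Z| = 1/|Y| = 385 Ω, ∠Z = −∠Y = 9.31°
I = V/|Z| = 134 mA
P = VI cos φ = 51.5 × 0.134 × cos(9.31°) = 6.80 W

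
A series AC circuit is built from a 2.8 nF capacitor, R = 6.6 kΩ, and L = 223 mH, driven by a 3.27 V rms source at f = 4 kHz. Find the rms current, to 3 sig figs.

ω = 2πf = 25130 rad/s
X_L = ωL = 5600 Ω
X_C = 1/(ωC) = 14200 Ω
Net reactance X = X_L − X_C = -8610 Ω
Z = 6600 − j8610 Ω
|Z| = √(6600² + 8610²) = 10800 Ω
I = V/|Z| = 3.27/10800 = 302 μA

302 μA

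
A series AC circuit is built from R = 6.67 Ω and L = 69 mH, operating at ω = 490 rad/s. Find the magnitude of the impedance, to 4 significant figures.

X_L = ωL = 33.81 Ω
Z = 6.670 + j33.81 Ω
|Z| = √(6.670² + 33.81²) = 34.46 Ω

34.46 Ω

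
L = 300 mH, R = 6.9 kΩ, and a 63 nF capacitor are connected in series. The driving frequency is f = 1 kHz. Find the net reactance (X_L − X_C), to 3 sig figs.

ω = 2πf = 6283 rad/s
X_L = ωL = 1880 Ω
X_C = 1/(ωC) = 2530 Ω
X = 1880 − 2530 = -641 Ω

-641 Ω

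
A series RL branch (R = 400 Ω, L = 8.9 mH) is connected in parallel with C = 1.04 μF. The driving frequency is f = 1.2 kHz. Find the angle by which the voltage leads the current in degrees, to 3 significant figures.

ω = 2πf = 7540 rad/s
X_L = ωL = 67.1 Ω
X_C = 1/(ωC) = 128 Ω
Branch 1 (R+jX_L): Z₁ = 400 + j67.1 Ω, |Z₁| = 406 Ω
Branch 2 (−jX_C): Z₂ = −j128 Ω
Parallel: Z = Z₁Z₂/(Z₁+Z₂), |Z| = 128 Ω, ∠Z = -71.9°

-71.9°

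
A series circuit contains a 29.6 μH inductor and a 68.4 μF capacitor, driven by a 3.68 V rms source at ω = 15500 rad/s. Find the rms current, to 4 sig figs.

7.597 A

X_L = ωL = 0.4588 Ω
X_C = 1/(ωC) = 0.9432 Ω
Net reactance X = X_L − X_C = -0.4844 Ω
Z = − j0.4844 Ω
|Z| = √(0² + 0.4844²) = 0.4844 Ω
I = V/|Z| = 3.68/0.4844 = 7.597 A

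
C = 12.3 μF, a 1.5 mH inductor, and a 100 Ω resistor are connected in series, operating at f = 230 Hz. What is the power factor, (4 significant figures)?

ω = 2πf = 1445 rad/s
X_L = ωL = 2.168 Ω
X_C = 1/(ωC) = 56.26 Ω
Net reactance X = X_L − X_C = -54.09 Ω
Z = 100.0 − j54.09 Ω
|Z| = √(100.0² + 54.09²) = 113.7 Ω
∠Z = arctan(-54.09/100.0) = -28.41°
cos φ = cos(-28.41°) = 0.8796

0.8796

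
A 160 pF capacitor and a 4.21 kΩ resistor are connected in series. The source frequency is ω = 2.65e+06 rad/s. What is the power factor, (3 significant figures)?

0.872

X_C = 1/(ωC) = 2360 Ω
Z = 4210 − j2360 Ω
|Z| = √(4210² + 2360²) = 4830 Ω
∠Z = arctan(-2360/4210) = -29.3°
cos φ = cos(-29.3°) = 0.872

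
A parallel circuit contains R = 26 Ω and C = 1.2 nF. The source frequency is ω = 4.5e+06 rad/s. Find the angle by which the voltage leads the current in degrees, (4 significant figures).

-7.992°

X_C = 1/(ωC) = 185.2 Ω
Parallel: admittances add. Y = 1/R + jωC
Y = (0.03846 + j0.005400) S
|Y| = 0.03884 S → |Z| = 1/|Y| = 25.75 Ω, ∠Z = −∠Y = -7.992°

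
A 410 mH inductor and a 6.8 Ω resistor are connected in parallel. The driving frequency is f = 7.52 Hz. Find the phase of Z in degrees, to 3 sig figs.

19.3°

ω = 2πf = 47.25 rad/s
X_L = ωL = 19.4 Ω
Parallel: admittances add. Y = 1/R + 1/(jωL)
Y = (0.147 − j0.0516) S
|Y| = 0.156 S → |Z| = 1/|Y| = 6.42 Ω, ∠Z = −∠Y = 19.3°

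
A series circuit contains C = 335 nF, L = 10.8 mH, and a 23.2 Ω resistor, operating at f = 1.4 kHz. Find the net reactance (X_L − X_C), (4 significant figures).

-244.3 Ω

ω = 2πf = 8796 rad/s
X_L = ωL = 95.00 Ω
X_C = 1/(ωC) = 339.3 Ω
X = 95.00 − 339.3 = -244.3 Ω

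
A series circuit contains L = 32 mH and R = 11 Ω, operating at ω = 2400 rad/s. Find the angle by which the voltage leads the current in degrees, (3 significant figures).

X_L = ωL = 76.8 Ω
Z = 11.0 + j76.8 Ω
|Z| = √(11.0² + 76.8²) = 77.6 Ω
∠Z = arctan(76.8/11.0) = 81.8°

81.8°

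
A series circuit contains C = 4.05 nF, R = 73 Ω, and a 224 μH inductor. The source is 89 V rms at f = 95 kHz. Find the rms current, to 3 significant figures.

ω = 2πf = 596900 rad/s
X_L = ωL = 134 Ω
X_C = 1/(ωC) = 414 Ω
Net reactance X = X_L − X_C = -280 Ω
Z = 73.0 − j280 Ω
|Z| = √(73.0² + 280²) = 289 Ω
I = V/|Z| = 89/289 = 308 mA

308 mA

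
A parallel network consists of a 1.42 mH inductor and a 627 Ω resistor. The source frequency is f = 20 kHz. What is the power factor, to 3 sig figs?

ω = 2πf = 125700 rad/s
X_L = ωL = 178 Ω
Parallel: admittances add. Y = 1/R + 1/(jωL)
Y = (0.00159 − j0.00560) S
|Y| = 0.00583 S → |Z| = 1/|Y| = 172 Ω, ∠Z = −∠Y = 74.1°
cos φ = cos(74.1°) = 0.274

0.274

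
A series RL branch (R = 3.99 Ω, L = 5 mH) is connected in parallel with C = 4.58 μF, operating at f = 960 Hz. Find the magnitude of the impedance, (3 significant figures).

152 Ω

ω = 2πf = 6032 rad/s
X_L = ωL = 30.2 Ω
X_C = 1/(ωC) = 36.2 Ω
Branch 1 (R+jX_L): Z₁ = 3.99 + j30.2 Ω, |Z₁| = 30.4 Ω
Branch 2 (−jX_C): Z₂ = −j36.2 Ω
Parallel: Z = Z₁Z₂/(Z₁+Z₂), |Z| = 152 Ω, ∠Z = 49.0°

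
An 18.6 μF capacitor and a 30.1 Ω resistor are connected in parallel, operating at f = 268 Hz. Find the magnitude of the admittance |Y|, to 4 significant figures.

45.66 mS

ω = 2πf = 1684 rad/s
X_C = 1/(ωC) = 31.93 Ω
Parallel: admittances add. Y = 1/R + jωC
Y = (0.03322 + j0.03132) S
|Y| = 0.04566 S → |Z| = 1/|Y| = 21.90 Ω, ∠Z = −∠Y = -43.31°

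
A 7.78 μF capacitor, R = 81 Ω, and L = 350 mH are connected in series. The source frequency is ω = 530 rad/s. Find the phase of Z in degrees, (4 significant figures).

X_L = ωL = 185.5 Ω
X_C = 1/(ωC) = 242.5 Ω
Net reactance X = X_L − X_C = -57.02 Ω
Z = 81.00 − j57.02 Ω
|Z| = √(81.00² + 57.02²) = 99.06 Ω
∠Z = arctan(-57.02/81.00) = -35.14°

-35.14°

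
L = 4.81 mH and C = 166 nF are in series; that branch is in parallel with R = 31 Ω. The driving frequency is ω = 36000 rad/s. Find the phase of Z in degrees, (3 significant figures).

79.4°

X_L = ωL = 173 Ω
X_C = 1/(ωC) = 167 Ω
Branch 1: Z₁ = R = 31.0 Ω
Branch 2 (series LC): Z₂ = j(X_L − X_C) = j5.82 Ω
Parallel: Z = Z₁Z₂/(Z₁+Z₂), |Z| = 5.72 Ω, ∠Z = 79.4°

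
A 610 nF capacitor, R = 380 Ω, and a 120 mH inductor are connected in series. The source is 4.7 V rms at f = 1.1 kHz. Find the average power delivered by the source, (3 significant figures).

17.0 mW

ω = 2πf = 6912 rad/s
X_L = ωL = 829 Ω
X_C = 1/(ωC) = 237 Ω
Net reactance X = X_L − X_C = 592 Ω
Z = 380 + j592 Ω
|Z| = √(380² + 592²) = 704 Ω
∠Z = arctan(592/380) = 57.3°
I = V/|Z| = 6.68 mA
P = VI cos φ = 4.7 × 0.00668 × cos(57.3°) = 17.0 mW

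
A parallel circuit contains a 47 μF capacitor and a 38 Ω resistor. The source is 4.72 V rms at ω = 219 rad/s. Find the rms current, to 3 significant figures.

133 mA

X_C = 1/(ωC) = 97.2 Ω
Parallel: admittances add. Y = 1/R + jωC
Y = (0.0263 + j0.0103) S
|Y| = 0.0283 S → |Z| = 1/|Y| = 35.4 Ω, ∠Z = −∠Y = -21.4°
I = V/|Z| = 4.72/35.4 = 133 mA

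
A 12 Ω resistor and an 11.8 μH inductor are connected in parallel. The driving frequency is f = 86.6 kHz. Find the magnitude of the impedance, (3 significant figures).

5.66 Ω

ω = 2πf = 544100 rad/s
X_L = ωL = 6.42 Ω
Parallel: admittances add. Y = 1/R + 1/(jωL)
Y = (0.0833 − j0.156) S
|Y| = 0.177 S → |Z| = 1/|Y| = 5.66 Ω, ∠Z = −∠Y = 61.9°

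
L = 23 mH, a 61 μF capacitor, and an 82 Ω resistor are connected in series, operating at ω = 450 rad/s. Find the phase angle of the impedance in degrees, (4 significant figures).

-17.64°

X_L = ωL = 10.35 Ω
X_C = 1/(ωC) = 36.43 Ω
Net reactance X = X_L − X_C = -26.08 Ω
Z = 82.00 − j26.08 Ω
|Z| = √(82.00² + 26.08²) = 86.05 Ω
∠Z = arctan(-26.08/82.00) = -17.64°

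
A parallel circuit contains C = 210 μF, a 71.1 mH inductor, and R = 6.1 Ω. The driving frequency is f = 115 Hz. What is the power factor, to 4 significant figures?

ω = 2πf = 722.6 rad/s
X_L = ωL = 51.37 Ω
X_C = 1/(ωC) = 6.590 Ω
Parallel: admittances add. Y = 1/R + 1/(jωL) + jωC
Y = (0.1639 + j0.1323) S
|Y| = 0.2106 S → |Z| = 1/|Y| = 4.747 Ω, ∠Z = −∠Y = -38.90°
cos φ = cos(-38.90°) = 0.7783

0.7783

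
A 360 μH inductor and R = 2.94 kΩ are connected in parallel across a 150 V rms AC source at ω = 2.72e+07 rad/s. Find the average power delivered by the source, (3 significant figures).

X_L = ωL = 9790 Ω
Parallel: admittances add. Y = 1/R + 1/(jωL)
Y = (0.000340 − j0.000102) S
|Y| = 0.000355 S → |Z| = 1/|Y| = 2820 Ω, ∠Z = −∠Y = 16.7°
I = V/|Z| = 53.3 mA
P = VI cos φ = 150 × 0.0533 × cos(16.7°) = 7.65 W

7.65 W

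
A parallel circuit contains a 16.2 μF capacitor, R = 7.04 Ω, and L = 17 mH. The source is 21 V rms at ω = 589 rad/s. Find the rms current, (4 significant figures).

X_L = ωL = 10.01 Ω
X_C = 1/(ωC) = 104.8 Ω
Parallel: admittances add. Y = 1/R + 1/(jωL) + jωC
Y = (0.1420 − j0.09033) S
|Y| = 0.1683 S → |Z| = 1/|Y| = 5.941 Ω, ∠Z = −∠Y = 32.45°
I = V/|Z| = 21/5.941 = 3.535 A

3.535 A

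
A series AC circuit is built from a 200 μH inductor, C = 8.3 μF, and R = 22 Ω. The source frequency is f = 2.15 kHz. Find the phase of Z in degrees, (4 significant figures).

-15.78°

ω = 2πf = 13510 rad/s
X_L = ωL = 2.702 Ω
X_C = 1/(ωC) = 8.919 Ω
Net reactance X = X_L − X_C = -6.217 Ω
Z = 22.00 − j6.217 Ω
|Z| = √(22.00² + 6.217²) = 22.86 Ω
∠Z = arctan(-6.217/22.00) = -15.78°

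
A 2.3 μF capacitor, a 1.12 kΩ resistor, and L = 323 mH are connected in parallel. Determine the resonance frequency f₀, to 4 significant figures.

ω₀ = 1/√(LC) = 1/√(0.323 × 2.3e-06) = 1160 rad/s
f₀ = ω₀/(2π) = 184.7 Hz

184.7 Hz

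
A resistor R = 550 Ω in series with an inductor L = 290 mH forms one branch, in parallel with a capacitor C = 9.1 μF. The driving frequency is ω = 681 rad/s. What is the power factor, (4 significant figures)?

X_L = ωL = 197.5 Ω
X_C = 1/(ωC) = 161.4 Ω
Branch 1 (R+jX_L): Z₁ = 550.0 + j197.5 Ω, |Z₁| = 584.4 Ω
Branch 2 (−jX_C): Z₂ = −j161.4 Ω
Parallel: Z = Z₁Z₂/(Z₁+Z₂), |Z| = 171.1 Ω, ∠Z = -74.01°
cos φ = cos(-74.01°) = 0.2755

0.2755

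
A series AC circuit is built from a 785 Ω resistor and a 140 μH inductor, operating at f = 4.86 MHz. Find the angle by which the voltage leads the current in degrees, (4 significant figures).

ω = 2πf = 3.054e+07 rad/s
X_L = ωL = 4275 Ω
Z = 785.0 + j4275 Ω
|Z| = √(785.0² + 4275²) = 4347 Ω
∠Z = arctan(4275/785.0) = 79.60°

79.60°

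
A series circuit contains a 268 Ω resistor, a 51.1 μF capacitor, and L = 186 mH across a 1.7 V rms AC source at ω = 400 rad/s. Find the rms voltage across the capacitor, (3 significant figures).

0.309 V

X_L = ωL = 74.4 Ω
X_C = 1/(ωC) = 48.9 Ω
Net reactance X = X_L − X_C = 25.5 Ω
Z = 268 + j25.5 Ω
|Z| = √(268² + 25.5²) = 269 Ω
I = V/|Z| = 6.31 mA
V_C = I·|Z_C| = 0.00631 × 48.9 = 0.309 V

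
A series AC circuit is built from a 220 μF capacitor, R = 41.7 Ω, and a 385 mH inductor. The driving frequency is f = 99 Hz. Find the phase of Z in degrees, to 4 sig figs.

79.82°

ω = 2πf = 622.0 rad/s
X_L = ωL = 239.5 Ω
X_C = 1/(ωC) = 7.307 Ω
Net reactance X = X_L − X_C = 232.2 Ω
Z = 41.70 + j232.2 Ω
|Z| = √(41.70² + 232.2²) = 235.9 Ω
∠Z = arctan(232.2/41.70) = 79.82°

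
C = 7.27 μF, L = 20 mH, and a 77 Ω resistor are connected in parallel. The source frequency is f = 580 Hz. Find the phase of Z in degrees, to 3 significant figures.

ω = 2πf = 3644 rad/s
X_L = ωL = 72.9 Ω
X_C = 1/(ωC) = 37.7 Ω
Parallel: admittances add. Y = 1/R + 1/(jωL) + jωC
Y = (0.0130 + j0.0128) S
|Y| = 0.0182 S → |Z| = 1/|Y| = 54.9 Ω, ∠Z = −∠Y = -44.5°

-44.5°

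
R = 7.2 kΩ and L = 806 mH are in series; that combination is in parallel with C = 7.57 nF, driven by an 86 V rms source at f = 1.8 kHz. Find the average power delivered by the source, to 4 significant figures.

394.6 mW

ω = 2πf = 11310 rad/s
X_L = ωL = 9116 Ω
X_C = 1/(ωC) = 11680 Ω
Branch 1 (R+jX_L): Z₁ = 7200 + j9116 Ω, |Z₁| = 11620 Ω
Branch 2 (−jX_C): Z₂ = −j11680 Ω
Parallel: Z = Z₁Z₂/(Z₁+Z₂), |Z| = 17750 Ω, ∠Z = -18.70°
I = V/|Z| = 4.845 mA
P = VI cos φ = 86 × 0.004845 × cos(-18.70°) = 394.6 mW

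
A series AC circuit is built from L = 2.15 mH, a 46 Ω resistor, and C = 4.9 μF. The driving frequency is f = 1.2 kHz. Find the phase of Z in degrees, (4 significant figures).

ω = 2πf = 7540 rad/s
X_L = ωL = 16.21 Ω
X_C = 1/(ωC) = 27.07 Ω
Net reactance X = X_L − X_C = -10.86 Ω
Z = 46.00 − j10.86 Ω
|Z| = √(46.00² + 10.86²) = 47.26 Ω
∠Z = arctan(-10.86/46.00) = -13.28°

-13.28°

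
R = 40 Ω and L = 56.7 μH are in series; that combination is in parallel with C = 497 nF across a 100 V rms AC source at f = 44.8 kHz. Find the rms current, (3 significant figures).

ω = 2πf = 281500 rad/s
X_L = ωL = 16.0 Ω
X_C = 1/(ωC) = 7.15 Ω
Branch 1 (R+jX_L): Z₁ = 40.0 + j16.0 Ω, |Z₁| = 43.1 Ω
Branch 2 (−jX_C): Z₂ = −j7.15 Ω
Parallel: Z = Z₁Z₂/(Z₁+Z₂), |Z| = 7.52 Ω, ∠Z = -80.7°
I = V/|Z| = 100/7.52 = 13.3 A

13.3 A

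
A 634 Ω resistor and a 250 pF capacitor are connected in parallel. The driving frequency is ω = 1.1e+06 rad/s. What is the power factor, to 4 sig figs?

0.9851

X_C = 1/(ωC) = 3636 Ω
Parallel: admittances add. Y = 1/R + jωC
Y = (0.001577 + j0.0002750) S
|Y| = 0.001601 S → |Z| = 1/|Y| = 624.6 Ω, ∠Z = −∠Y = -9.890°
cos φ = cos(-9.890°) = 0.9851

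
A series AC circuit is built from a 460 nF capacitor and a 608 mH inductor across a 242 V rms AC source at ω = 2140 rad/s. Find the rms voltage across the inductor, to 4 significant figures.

1104 V

X_L = ωL = 1301 Ω
X_C = 1/(ωC) = 1016 Ω
Net reactance X = X_L − X_C = 285.3 Ω
Z = j285.3 Ω
|Z| = √(0² + 285.3²) = 285.3 Ω
I = V/|Z| = 848.3 mA
V_L = I·|Z_L| = 0.8483 × 1301 = 1104 V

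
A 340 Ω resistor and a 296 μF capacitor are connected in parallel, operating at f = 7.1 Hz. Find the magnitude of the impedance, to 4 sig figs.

ω = 2πf = 44.61 rad/s
X_C = 1/(ωC) = 75.73 Ω
Parallel: admittances add. Y = 1/R + jωC
Y = (0.002941 + j0.01320) S
|Y| = 0.01353 S → |Z| = 1/|Y| = 73.92 Ω, ∠Z = −∠Y = -77.44°

73.92 Ω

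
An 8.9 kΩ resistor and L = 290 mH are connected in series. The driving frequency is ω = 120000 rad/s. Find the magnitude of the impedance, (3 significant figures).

35900 Ω

X_L = ωL = 34800 Ω
Z = 8900 + j34800 Ω
|Z| = √(8900² + 34800²) = 35900 Ω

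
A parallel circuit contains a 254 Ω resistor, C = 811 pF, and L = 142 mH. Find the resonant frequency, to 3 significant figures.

14.8 kHz

ω₀ = 1/√(LC) = 1/√(0.142 × 8.11e-10) = 93180 rad/s
f₀ = ω₀/(2π) = 14.8 kHz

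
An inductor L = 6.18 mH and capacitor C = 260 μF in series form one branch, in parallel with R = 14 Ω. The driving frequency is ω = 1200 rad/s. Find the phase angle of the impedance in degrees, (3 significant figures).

73.3°

X_L = ωL = 7.42 Ω
X_C = 1/(ωC) = 3.21 Ω
Branch 1: Z₁ = R = 14.0 Ω
Branch 2 (series LC): Z₂ = j(X_L − X_C) = j4.21 Ω
Parallel: Z = Z₁Z₂/(Z₁+Z₂), |Z| = 4.03 Ω, ∠Z = 73.3°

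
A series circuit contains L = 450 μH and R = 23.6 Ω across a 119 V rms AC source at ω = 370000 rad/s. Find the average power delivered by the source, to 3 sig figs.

11.8 W

X_L = ωL = 166 Ω
Z = 23.6 + j166 Ω
|Z| = √(23.6² + 166²) = 168 Ω
∠Z = arctan(166/23.6) = 81.9°
I = V/|Z| = 708 mA
P = VI cos φ = 119 × 0.708 × cos(81.9°) = 11.8 W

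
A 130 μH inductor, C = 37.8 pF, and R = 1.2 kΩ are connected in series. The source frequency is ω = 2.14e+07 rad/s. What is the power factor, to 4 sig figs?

0.6132

X_L = ωL = 2782 Ω
X_C = 1/(ωC) = 1236 Ω
Net reactance X = X_L − X_C = 1546 Ω
Z = 1200 + j1546 Ω
|Z| = √(1200² + 1546²) = 1957 Ω
∠Z = arctan(1546/1200) = 52.18°
cos φ = cos(52.18°) = 0.6132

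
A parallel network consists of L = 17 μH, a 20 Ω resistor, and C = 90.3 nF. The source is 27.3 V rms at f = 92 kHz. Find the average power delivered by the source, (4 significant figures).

37.26 W

ω = 2πf = 578100 rad/s
X_L = ωL = 9.827 Ω
X_C = 1/(ωC) = 19.16 Ω
Parallel: admittances add. Y = 1/R + 1/(jωL) + jωC
Y = (0.05000 − j0.04956) S
|Y| = 0.07040 S → |Z| = 1/|Y| = 14.20 Ω, ∠Z = −∠Y = 44.75°
I = V/|Z| = 1.922 A
P = VI cos φ = 27.3 × 1.922 × cos(44.75°) = 37.26 W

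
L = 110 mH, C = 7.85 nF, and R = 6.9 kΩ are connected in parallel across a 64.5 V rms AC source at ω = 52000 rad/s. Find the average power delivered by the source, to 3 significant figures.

X_L = ωL = 5720 Ω
X_C = 1/(ωC) = 2450 Ω
Parallel: admittances add. Y = 1/R + 1/(jωL) + jωC
Y = (0.000145 + j0.000233) S
|Y| = 0.000275 S → |Z| = 1/|Y| = 3640 Ω, ∠Z = −∠Y = -58.2°
I = V/|Z| = 17.7 mA
P = VI cos φ = 64.5 × 0.0177 × cos(-58.2°) = 603 mW

603 mW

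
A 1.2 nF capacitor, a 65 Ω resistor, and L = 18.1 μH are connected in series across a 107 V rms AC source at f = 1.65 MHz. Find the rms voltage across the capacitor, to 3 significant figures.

ω = 2πf = 1.037e+07 rad/s
X_L = ωL = 188 Ω
X_C = 1/(ωC) = 80.4 Ω
Net reactance X = X_L − X_C = 107 Ω
Z = 65.0 + j107 Ω
|Z| = √(65.0² + 107²) = 125 Ω
I = V/|Z| = 853 mA
V_C = I·|Z_C| = 0.853 × 80.4 = 68.6 V

68.6 V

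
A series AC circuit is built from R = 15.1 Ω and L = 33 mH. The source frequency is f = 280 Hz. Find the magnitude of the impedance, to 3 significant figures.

60.0 Ω

ω = 2πf = 1759 rad/s
X_L = ωL = 58.1 Ω
Z = 15.1 + j58.1 Ω
|Z| = √(15.1² + 58.1²) = 60.0 Ω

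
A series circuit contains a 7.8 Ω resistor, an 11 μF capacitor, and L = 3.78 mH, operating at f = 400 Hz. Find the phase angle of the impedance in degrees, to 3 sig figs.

ω = 2πf = 2513 rad/s
X_L = ωL = 9.50 Ω
X_C = 1/(ωC) = 36.2 Ω
Net reactance X = X_L − X_C = -26.7 Ω
Z = 7.80 − j26.7 Ω
|Z| = √(7.80² + 26.7²) = 27.8 Ω
∠Z = arctan(-26.7/7.80) = -73.7°

-73.7°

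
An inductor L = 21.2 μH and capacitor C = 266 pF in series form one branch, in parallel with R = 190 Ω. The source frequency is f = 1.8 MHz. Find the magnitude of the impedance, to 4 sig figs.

83.27 Ω

ω = 2πf = 1.131e+07 rad/s
X_L = ωL = 239.8 Ω
X_C = 1/(ωC) = 332.4 Ω
Branch 1: Z₁ = R = 190.0 Ω
Branch 2 (series LC): Z₂ = j(X_L − X_C) = −j92.64 Ω
Parallel: Z = Z₁Z₂/(Z₁+Z₂), |Z| = 83.27 Ω, ∠Z = -64.01°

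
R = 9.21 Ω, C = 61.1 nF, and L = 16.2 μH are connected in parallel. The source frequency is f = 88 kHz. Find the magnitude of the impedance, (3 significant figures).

ω = 2πf = 552900 rad/s
X_L = ωL = 8.96 Ω
X_C = 1/(ωC) = 29.6 Ω
Parallel: admittances add. Y = 1/R + 1/(jωL) + jωC
Y = (0.109 − j0.0779) S
|Y| = 0.134 S → |Z| = 1/|Y| = 7.48 Ω, ∠Z = −∠Y = 35.6°

7.48 Ω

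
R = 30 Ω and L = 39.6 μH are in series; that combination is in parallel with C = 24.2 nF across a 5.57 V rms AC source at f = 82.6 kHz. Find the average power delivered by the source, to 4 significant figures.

ω = 2πf = 519000 rad/s
X_L = ωL = 20.55 Ω
X_C = 1/(ωC) = 79.62 Ω
Branch 1 (R+jX_L): Z₁ = 30.00 + j20.55 Ω, |Z₁| = 36.36 Ω
Branch 2 (−jX_C): Z₂ = −j79.62 Ω
Parallel: Z = Z₁Z₂/(Z₁+Z₂), |Z| = 43.70 Ω, ∠Z = 7.488°
I = V/|Z| = 127.4 mA
P = VI cos φ = 5.57 × 0.1274 × cos(7.488°) = 703.8 mW

703.8 mW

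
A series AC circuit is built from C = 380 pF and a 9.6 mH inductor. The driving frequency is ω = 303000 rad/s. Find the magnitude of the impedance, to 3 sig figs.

X_L = ωL = 2910 Ω
X_C = 1/(ωC) = 8690 Ω
Net reactance X = X_L − X_C = -5780 Ω
Z = − j5780 Ω
|Z| = √(0² + 5780²) = 5780 Ω

5780 Ω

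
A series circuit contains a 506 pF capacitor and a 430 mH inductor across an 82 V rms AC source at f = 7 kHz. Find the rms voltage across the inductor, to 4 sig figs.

ω = 2πf = 43980 rad/s
X_L = ωL = 18910 Ω
X_C = 1/(ωC) = 44930 Ω
Net reactance X = X_L − X_C = -26020 Ω
Z = − j26020 Ω
|Z| = √(0² + 26020²) = 26020 Ω
I = V/|Z| = 3.151 mA
V_L = I·|Z_L| = 0.003151 × 18910 = 59.60 V

59.60 V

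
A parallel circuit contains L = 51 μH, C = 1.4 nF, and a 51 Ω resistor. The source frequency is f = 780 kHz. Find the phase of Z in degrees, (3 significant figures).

-8.30°

ω = 2πf = 4.901e+06 rad/s
X_L = ωL = 250 Ω
X_C = 1/(ωC) = 146 Ω
Parallel: admittances add. Y = 1/R + 1/(jωL) + jωC
Y = (0.0196 + j0.00286) S
|Y| = 0.0198 S → |Z| = 1/|Y| = 50.5 Ω, ∠Z = −∠Y = -8.30°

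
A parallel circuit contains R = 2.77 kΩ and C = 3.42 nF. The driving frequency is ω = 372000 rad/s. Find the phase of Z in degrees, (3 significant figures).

X_C = 1/(ωC) = 786 Ω
Parallel: admittances add. Y = 1/R + jωC
Y = (0.000361 + j0.00127) S
|Y| = 0.00132 S → |Z| = 1/|Y| = 756 Ω, ∠Z = −∠Y = -74.2°

-74.2°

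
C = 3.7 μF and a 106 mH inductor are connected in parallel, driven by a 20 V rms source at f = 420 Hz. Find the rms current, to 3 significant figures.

124 mA

ω = 2πf = 2639 rad/s
X_L = ωL = 280 Ω
X_C = 1/(ωC) = 102 Ω
Parallel: admittances add. Y = 1/(jωL) + jωC
Y = (0 + j0.00619) S
|Y| = 0.00619 S → |Z| = 1/|Y| = 162 Ω, ∠Z = −∠Y = -90.0°
I = V/|Z| = 20/162 = 124 mA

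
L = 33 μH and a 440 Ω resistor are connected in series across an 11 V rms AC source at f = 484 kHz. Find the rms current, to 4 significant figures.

24.37 mA

ω = 2πf = 3.041e+06 rad/s
X_L = ωL = 100.4 Ω
Z = 440.0 + j100.4 Ω
|Z| = √(440.0² + 100.4²) = 451.3 Ω
I = V/|Z| = 11/451.3 = 24.37 mA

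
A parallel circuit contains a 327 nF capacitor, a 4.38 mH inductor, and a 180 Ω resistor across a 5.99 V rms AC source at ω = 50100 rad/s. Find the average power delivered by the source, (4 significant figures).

199.3 mW

X_L = ωL = 219.4 Ω
X_C = 1/(ωC) = 61.04 Ω
Parallel: admittances add. Y = 1/R + 1/(jωL) + jωC
Y = (0.005556 + j0.01183) S
|Y| = 0.01307 S → |Z| = 1/|Y| = 76.54 Ω, ∠Z = −∠Y = -64.84°
I = V/|Z| = 78.26 mA
P = VI cos φ = 5.99 × 0.07826 × cos(-64.84°) = 199.3 mW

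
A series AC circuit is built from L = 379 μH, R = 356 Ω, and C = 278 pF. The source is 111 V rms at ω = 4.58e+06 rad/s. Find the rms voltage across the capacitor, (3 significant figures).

85.9 V

X_L = ωL = 1740 Ω
X_C = 1/(ωC) = 785 Ω
Net reactance X = X_L − X_C = 950 Ω
Z = 356 + j950 Ω
|Z| = √(356² + 950²) = 1010 Ω
I = V/|Z| = 109 mA
V_C = I·|Z_C| = 0.109 × 785 = 85.9 V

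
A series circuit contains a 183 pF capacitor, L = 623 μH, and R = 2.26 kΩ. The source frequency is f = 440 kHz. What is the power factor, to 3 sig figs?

0.994

ω = 2πf = 2.765e+06 rad/s
X_L = ωL = 1720 Ω
X_C = 1/(ωC) = 1980 Ω
Net reactance X = X_L − X_C = -254 Ω
Z = 2260 − j254 Ω
|Z| = √(2260² + 254²) = 2270 Ω
∠Z = arctan(-254/2260) = -6.42°
cos φ = cos(-6.42°) = 0.994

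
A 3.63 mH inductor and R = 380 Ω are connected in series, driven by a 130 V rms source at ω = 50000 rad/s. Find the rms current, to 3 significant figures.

309 mA

X_L = ωL = 182 Ω
Z = 380 + j182 Ω
|Z| = √(380² + 182²) = 421 Ω
I = V/|Z| = 130/421 = 309 mA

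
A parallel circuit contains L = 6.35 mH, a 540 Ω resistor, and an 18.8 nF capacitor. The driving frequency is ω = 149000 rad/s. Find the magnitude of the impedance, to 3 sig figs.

X_L = ωL = 946 Ω
X_C = 1/(ωC) = 357 Ω
Parallel: admittances add. Y = 1/R + 1/(jωL) + jωC
Y = (0.00185 + j0.00174) S
|Y| = 0.00254 S → |Z| = 1/|Y| = 393 Ω, ∠Z = −∠Y = -43.3°

393 Ω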